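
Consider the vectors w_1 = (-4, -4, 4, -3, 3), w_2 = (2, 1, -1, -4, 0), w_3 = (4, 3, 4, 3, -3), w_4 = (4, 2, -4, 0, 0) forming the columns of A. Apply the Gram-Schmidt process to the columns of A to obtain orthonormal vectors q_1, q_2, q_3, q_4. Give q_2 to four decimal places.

q_2 = (0.3768, 0.1624, -0.1624, -0.8965, 0.0390)

q_1 = w_1/‖w_1‖ = (-4, -4, 4, -3, 3)/8.1240 = (-0.4924, -0.4924, 0.4924, -0.3693, 0.3693).
r_{12} = q_1·w_2 = -0.4924.
u_2 = w_2 + 0.4924·q_1 = (1.7576, 0.7576, -0.7576, -4.1818, 0.1818).
‖u_2‖ = 4.6645, so q_2 = (0.3768, 0.1624, -0.1624, -0.8965, 0.0390).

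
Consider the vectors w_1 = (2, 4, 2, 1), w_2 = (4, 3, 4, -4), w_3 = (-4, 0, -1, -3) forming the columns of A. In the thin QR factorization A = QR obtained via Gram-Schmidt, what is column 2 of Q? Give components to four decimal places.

q_2 = (0.3569, -0.1441, 0.3569, -0.8511)

q_1 = w_1/‖w_1‖ = (2, 4, 2, 1)/5.0000 = (0.4000, 0.8000, 0.4000, 0.2000).
r_{12} = q_1·w_2 = 4.8000.
u_2 = w_2 − 4.8000·q_1 = (2.0800, -0.8400, 2.0800, -4.9600).
‖u_2‖ = 5.8275, so q_2 = (0.3569, -0.1441, 0.3569, -0.8511).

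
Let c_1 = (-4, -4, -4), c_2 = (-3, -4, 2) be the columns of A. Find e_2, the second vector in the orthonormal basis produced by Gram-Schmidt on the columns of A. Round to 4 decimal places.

e_1 = c_1/‖c_1‖ = (-4, -4, -4)/6.9282 = (-0.5774, -0.5774, -0.5774).
r_{12} = e_1·c_2 = 2.8868.
u_2 = c_2 − 2.8868·e_1 = (-1.3333, -2.3333, 3.6667).
‖u_2‖ = 4.5461, so e_2 = (-0.2933, -0.5133, 0.8066).

e_2 = (-0.2933, -0.5133, 0.8066)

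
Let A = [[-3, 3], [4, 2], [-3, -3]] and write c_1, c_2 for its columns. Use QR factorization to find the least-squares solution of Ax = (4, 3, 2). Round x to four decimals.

x = (-0.3333, 0.6667)

c_1 = (-3, 4, -3); ‖c_1‖ = 5.8310, so q_1 = (-0.5145, 0.6860, -0.5145).
q_1·c_2 = (-0.5145)·3 + 0.6860·2 + (-0.5145)·(-3) = 1.3720.
u_2 = c_2 − 1.3720·q_1 = (3.7059, 1.0588, -2.2941).
‖u_2‖ = 4.4853, so q_2 = (0.8262, 0.2361, -0.5115).
Qᵀb = (-1.0290, 2.9902).
Back-substitute: x_2 = 2.9902/4.4853 = 0.6667.
x_1 = (-1.0290 − 1.3720·0.6667)/5.8310 = -0.3333.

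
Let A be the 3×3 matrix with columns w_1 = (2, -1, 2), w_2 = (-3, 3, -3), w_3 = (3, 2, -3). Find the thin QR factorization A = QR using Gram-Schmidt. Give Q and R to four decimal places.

w_1 = (2, -1, 2); ‖w_1‖ = 3.0000, so q_1 = (0.6667, -0.3333, 0.6667).
q_1·w_2 = 0.6667·(-3) + (-0.3333)·3 + 0.6667·(-3) = -5.0000.
u_2 = w_2 + 5.0000·q_1 = (0.3333, 1.3333, 0.3333).
‖u_2‖ = 1.4142, so q_2 = (0.2357, 0.9428, 0.2357).
q_1·w_3 = 0.6667·3 + (-0.3333)·2 + 0.6667·(-3) = -0.6667; q_2·w_3 = 0.2357·3 + 0.9428·2 + 0.2357·(-3) = 1.8856.
u_3 = w_3 + 0.6667·q_1 − 1.8856·q_2 = (3.0000, 0.0000, -3.0000).
‖u_3‖ = 4.2426, so q_3 = (0.7071, 0.0000, -0.7071).

Q = [[0.6667, 0.2357, 0.7071], [-0.3333, 0.9428, 0.0000], [0.6667, 0.2357, -0.7071]], R = [[3.0000, -5.0000, -0.6667], [0.0000, 1.4142, 1.8856], [0.0000, 0.0000, 4.2426]]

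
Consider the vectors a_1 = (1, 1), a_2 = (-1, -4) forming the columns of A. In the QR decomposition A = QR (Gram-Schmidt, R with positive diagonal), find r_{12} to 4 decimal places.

r_{12} = -3.5355

a_1 = (1, 1); ‖a_1‖ = 1.4142, so e_1 = (0.7071, 0.7071).
r_{12} = e_1·a_2 = -3.5355.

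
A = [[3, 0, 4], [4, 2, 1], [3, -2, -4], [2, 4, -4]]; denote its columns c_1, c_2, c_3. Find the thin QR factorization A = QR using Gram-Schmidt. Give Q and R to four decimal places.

c_1 = (3, 4, 3, 2); ‖c_1‖ = 6.1644, so q_1 = (0.4867, 0.6489, 0.4867, 0.3244).
q_1·c_2 = 0.4867·0 + 0.6489·2 + 0.4867·(-2) + 0.3244·4 = 1.6222.
u_2 = c_2 − 1.6222·q_1 = (-0.7895, 0.9474, -2.7895, 3.4737).
‖u_2‖ = 4.6226, so q_2 = (-0.1708, 0.2049, -0.6034, 0.7515).
q_1·c_3 = 0.4867·4 + 0.6489·1 + 0.4867·(-4) + 0.3244·(-4) = -0.6489; q_2·c_3 = (-0.1708)·4 + 0.2049·1 + (-0.6034)·(-4) + 0.7515·(-4) = -1.0703.
u_3 = c_3 + 0.6489·q_1 + 1.0703·q_2 = (4.1330, 1.6404, -4.3300, -2.9852).
‖u_3‖ = 6.8872, so q_3 = (0.6001, 0.2382, -0.6287, -0.4334).

Q = [[0.4867, -0.1708, 0.6001], [0.6489, 0.2049, 0.2382], [0.4867, -0.6034, -0.6287], [0.3244, 0.7515, -0.4334]], R = [[6.1644, 1.6222, -0.6489], [0.0000, 4.6226, -1.0703], [0.0000, 0.0000, 6.8872]]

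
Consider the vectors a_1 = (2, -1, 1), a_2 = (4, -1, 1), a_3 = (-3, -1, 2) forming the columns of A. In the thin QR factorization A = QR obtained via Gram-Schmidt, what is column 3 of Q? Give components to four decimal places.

q_3 = (0.0000, 0.7071, 0.7071)

a_1 = (2, -1, 1); ‖a_1‖ = 2.4495, so q_1 = (0.8165, -0.4082, 0.4082).
q_1·a_2 = 0.8165·4 + (-0.4082)·(-1) + 0.4082·1 = 4.0825.
u_2 = a_2 − 4.0825·q_1 = (0.6667, 0.6667, -0.6667).
‖u_2‖ = 1.1547, so q_2 = (0.5774, 0.5774, -0.5774).
q_1·a_3 = 0.8165·(-3) + (-0.4082)·(-1) + 0.4082·2 = -1.2247; q_2·a_3 = 0.5774·(-3) + 0.5774·(-1) + (-0.5774)·2 = -3.4641.
u_3 = a_3 + 1.2247·q_1 + 3.4641·q_2 = (0.0000, 0.5000, 0.5000).
‖u_3‖ = 0.7071, so q_3 = (0.0000, 0.7071, 0.7071).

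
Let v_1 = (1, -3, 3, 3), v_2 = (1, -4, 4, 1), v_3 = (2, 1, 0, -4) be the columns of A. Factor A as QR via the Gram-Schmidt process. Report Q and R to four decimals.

v_1 = (1, -3, 3, 3); ‖v_1‖ = 5.2915, so e_1 = (0.1890, -0.5669, 0.5669, 0.5669).
e_1·v_2 = 0.1890·1 + (-0.5669)·(-4) + 0.5669·4 + 0.5669·1 = 5.2915.
u_2 = v_2 − 5.2915·e_1 = (0.0000, -1.0000, 1.0000, -2.0000).
‖u_2‖ = 2.4495, so e_2 = (0.0000, -0.4082, 0.4082, -0.8165).
e_1·v_3 = 0.1890·2 + (-0.5669)·1 + 0.5669·0 + 0.5669·(-4) = -2.4568; e_2·v_3 = 0.0000·2 + (-0.4082)·1 + 0.4082·0 + (-0.8165)·(-4) = 2.8577.
u_3 = v_3 + 2.4568·e_1 − 2.8577·e_2 = (2.4643, 0.7738, 0.2262, -0.2738).
‖u_3‖ = 2.6072, so e_3 = (0.9452, 0.2968, 0.0868, -0.1050).

Q = [[0.1890, 0.0000, 0.9452], [-0.5669, -0.4082, 0.2968], [0.5669, 0.4082, 0.0868], [0.5669, -0.8165, -0.1050]], R = [[5.2915, 5.2915, -2.4568], [0.0000, 2.4495, 2.8577], [0.0000, 0.0000, 2.6072]]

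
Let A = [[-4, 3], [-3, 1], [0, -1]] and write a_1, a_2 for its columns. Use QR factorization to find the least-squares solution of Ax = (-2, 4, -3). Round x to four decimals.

a_1 = (-4, -3, 0); ‖a_1‖ = 5.0000, so q_1 = (-0.8000, -0.6000, 0.0000).
q_1·a_2 = (-0.8000)·3 + (-0.6000)·1 + 0.0000·(-1) = -3.0000.
u_2 = a_2 + 3.0000·q_1 = (0.6000, -0.8000, -1.0000).
‖u_2‖ = 1.4142, so q_2 = (0.4243, -0.5657, -0.7071).
Qᵀb = (-0.8000, -0.9899).
Back-substitute: x_2 = -0.9899/1.4142 = -0.7000.
x_1 = (-0.8000 + 3.0000·(-0.7000))/5.0000 = -0.5800.

x = (-0.5800, -0.7000)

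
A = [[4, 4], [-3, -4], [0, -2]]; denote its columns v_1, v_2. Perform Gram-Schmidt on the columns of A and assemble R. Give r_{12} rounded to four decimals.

e_1 = v_1/‖v_1‖ = (4, -3, 0)/5.0000 = (0.8000, -0.6000, 0.0000).
r_{12} = e_1·v_2 = 5.6000.

r_{12} = 5.6000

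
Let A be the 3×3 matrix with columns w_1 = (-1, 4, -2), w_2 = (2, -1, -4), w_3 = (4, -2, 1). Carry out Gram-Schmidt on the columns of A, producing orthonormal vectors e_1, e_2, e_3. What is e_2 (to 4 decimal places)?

e_2 = (0.4593, -0.3027, -0.8351)

w_1 = (-1, 4, -2); ‖w_1‖ = 4.5826, so e_1 = (-0.2182, 0.8729, -0.4364).
e_1·w_2 = (-0.2182)·2 + 0.8729·(-1) + (-0.4364)·(-4) = 0.4364.
u_2 = w_2 − 0.4364·e_1 = (2.0952, -1.3810, -3.8095).
‖u_2‖ = 4.5617, so e_2 = (0.4593, -0.3027, -0.8351).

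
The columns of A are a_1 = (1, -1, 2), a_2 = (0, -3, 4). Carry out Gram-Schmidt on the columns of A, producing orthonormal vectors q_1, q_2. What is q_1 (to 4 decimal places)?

q_1 = a_1/‖a_1‖ = (1, -1, 2)/2.4495 = (0.4082, -0.4082, 0.8165).

q_1 = (0.4082, -0.4082, 0.8165)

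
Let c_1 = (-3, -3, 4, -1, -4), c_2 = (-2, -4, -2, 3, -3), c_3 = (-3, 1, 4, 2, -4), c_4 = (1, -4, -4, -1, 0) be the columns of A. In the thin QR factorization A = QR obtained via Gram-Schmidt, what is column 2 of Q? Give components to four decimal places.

c_1 = (-3, -3, 4, -1, -4); ‖c_1‖ = 7.1414, so e_1 = (-0.4201, -0.4201, 0.5601, -0.1400, -0.5601).
e_1·c_2 = (-0.4201)·(-2) + (-0.4201)·(-4) + 0.5601·(-2) + (-0.1400)·3 + (-0.5601)·(-3) = 2.6605.
u_2 = c_2 − 2.6605·e_1 = (-0.8824, -2.8824, -3.4902, 3.3725, -1.5098).
‖u_2‖ = 5.9094, so e_2 = (-0.1493, -0.4878, -0.5906, 0.5707, -0.2555).

e_2 = (-0.1493, -0.4878, -0.5906, 0.5707, -0.2555)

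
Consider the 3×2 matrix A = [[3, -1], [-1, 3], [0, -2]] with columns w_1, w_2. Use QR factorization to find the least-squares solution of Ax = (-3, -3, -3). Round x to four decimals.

w_1 = (3, -1, 0); ‖w_1‖ = 3.1623, so e_1 = (0.9487, -0.3162, 0.0000).
e_1·w_2 = 0.9487·(-1) + (-0.3162)·3 + 0.0000·(-2) = -1.8974.
u_2 = w_2 + 1.8974·e_1 = (0.8000, 2.4000, -2.0000).
‖u_2‖ = 3.2249, so e_2 = (0.2481, 0.7442, -0.6202).
Qᵀb = (-1.8974, -1.1163).
Back-substitute: x_2 = -1.1163/3.2249 = -0.3462.
x_1 = (-1.8974 + 1.8974·(-0.3462))/3.1623 = -0.8077.

x = (-0.8077, -0.3462)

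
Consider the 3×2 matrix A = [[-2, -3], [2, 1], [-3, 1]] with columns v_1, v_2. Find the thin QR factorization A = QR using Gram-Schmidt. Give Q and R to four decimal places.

v_1 = (-2, 2, -3); ‖v_1‖ = 4.1231, so q_1 = (-0.4851, 0.4851, -0.7276).
q_1·v_2 = (-0.4851)·(-3) + 0.4851·1 + (-0.7276)·1 = 1.2127.
u_2 = v_2 − 1.2127·q_1 = (-2.4118, 0.4118, 1.8824).
‖u_2‖ = 3.0870, so q_2 = (-0.7813, 0.1334, 0.6098).

Q = [[-0.4851, -0.7813], [0.4851, 0.1334], [-0.7276, 0.6098]], R = [[4.1231, 1.2127], [0.0000, 3.0870]]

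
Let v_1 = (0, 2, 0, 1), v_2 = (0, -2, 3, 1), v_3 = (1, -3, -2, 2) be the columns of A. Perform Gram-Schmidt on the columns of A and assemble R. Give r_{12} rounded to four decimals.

q_1 = v_1/‖v_1‖ = (0, 2, 0, 1)/2.2361 = (0.0000, 0.8944, 0.0000, 0.4472).
r_{12} = q_1·v_2 = -1.3416.

r_{12} = -1.3416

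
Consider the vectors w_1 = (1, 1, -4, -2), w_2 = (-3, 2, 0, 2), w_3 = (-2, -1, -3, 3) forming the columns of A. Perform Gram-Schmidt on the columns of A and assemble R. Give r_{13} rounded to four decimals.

q_1 = w_1/‖w_1‖ = (1, 1, -4, -2)/4.6904 = (0.2132, 0.2132, -0.8528, -0.4264).
r_{13} = q_1·w_3 = 0.6396.

r_{13} = 0.6396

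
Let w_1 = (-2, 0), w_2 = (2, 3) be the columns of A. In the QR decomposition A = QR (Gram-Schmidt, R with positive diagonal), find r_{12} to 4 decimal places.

w_1 = (-2, 0); ‖w_1‖ = 2.0000, so q_1 = (-1.0000, 0.0000).
r_{12} = q_1·w_2 = -2.0000.

r_{12} = -2.0000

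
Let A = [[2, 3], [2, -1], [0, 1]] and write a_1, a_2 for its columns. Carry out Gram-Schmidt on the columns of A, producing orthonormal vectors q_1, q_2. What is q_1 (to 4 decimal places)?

q_1 = (0.7071, 0.7071, 0.0000)

q_1 = a_1/‖a_1‖ = (2, 2, 0)/2.8284 = (0.7071, 0.7071, 0.0000).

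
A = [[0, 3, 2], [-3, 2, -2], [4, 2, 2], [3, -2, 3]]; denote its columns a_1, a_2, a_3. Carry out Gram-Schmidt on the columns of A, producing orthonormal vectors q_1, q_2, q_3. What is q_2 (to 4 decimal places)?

a_1 = (0, -3, 4, 3); ‖a_1‖ = 5.8310, so q_1 = (0.0000, -0.5145, 0.6860, 0.5145).
q_1·a_2 = 0.0000·3 + (-0.5145)·2 + 0.6860·2 + 0.5145·(-2) = -0.6860.
u_2 = a_2 + 0.6860·q_1 = (3.0000, 1.6471, 2.4706, -1.6471).
‖u_2‖ = 4.5309, so q_2 = (0.6621, 0.3635, 0.5453, -0.3635).

q_2 = (0.6621, 0.3635, 0.5453, -0.3635)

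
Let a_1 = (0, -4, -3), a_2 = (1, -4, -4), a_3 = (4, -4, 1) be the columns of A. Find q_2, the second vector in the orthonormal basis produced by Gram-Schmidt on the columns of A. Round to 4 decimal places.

q_1 = a_1/‖a_1‖ = (0, -4, -3)/5.0000 = (0.0000, -0.8000, -0.6000).
r_{12} = q_1·a_2 = 5.6000.
u_2 = a_2 − 5.6000·q_1 = (1.0000, 0.4800, -0.6400).
‖u_2‖ = 1.2806, so q_2 = (0.7809, 0.3748, -0.4998).

q_2 = (0.7809, 0.3748, -0.4998)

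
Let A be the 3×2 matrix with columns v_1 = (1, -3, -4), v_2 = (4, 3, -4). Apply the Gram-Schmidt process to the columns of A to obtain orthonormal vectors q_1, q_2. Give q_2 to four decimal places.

q_2 = (0.5933, 0.7081, -0.3828)

v_1 = (1, -3, -4); ‖v_1‖ = 5.0990, so q_1 = (0.1961, -0.5883, -0.7845).
q_1·v_2 = 0.1961·4 + (-0.5883)·3 + (-0.7845)·(-4) = 2.1573.
u_2 = v_2 − 2.1573·q_1 = (3.5769, 4.2692, -2.3077).
‖u_2‖ = 6.0288, so q_2 = (0.5933, 0.7081, -0.3828).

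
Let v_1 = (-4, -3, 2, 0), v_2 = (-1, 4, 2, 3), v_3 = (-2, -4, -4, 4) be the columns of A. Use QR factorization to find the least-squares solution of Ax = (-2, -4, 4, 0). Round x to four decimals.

v_1 = (-4, -3, 2, 0); ‖v_1‖ = 5.3852, so e_1 = (-0.7428, -0.5571, 0.3714, 0.0000).
e_1·v_2 = (-0.7428)·(-1) + (-0.5571)·4 + 0.3714·2 + 0.0000·3 = -0.7428.
u_2 = v_2 + 0.7428·e_1 = (-1.5517, 3.5862, 2.2759, 3.0000).
‖u_2‖ = 5.4266, so e_2 = (-0.2859, 0.6609, 0.4194, 0.5528).
e_1·v_3 = (-0.7428)·(-2) + (-0.5571)·(-4) + 0.3714·(-4) + 0.0000·4 = 2.2283; e_2·v_3 = (-0.2859)·(-2) + 0.6609·(-4) + 0.4194·(-4) + 0.5528·4 = -1.5378.
u_3 = v_3 − 2.2283·e_1 + 1.5378·e_2 = (-0.7845, -1.7424, -4.1827, 4.8501).
‖u_3‖ = 6.6835, so e_3 = (-0.1174, -0.2607, -0.6258, 0.7257).
Qᵀb = (5.1995, -0.3940, -1.2257).
Back-substitute: x_3 = -1.2257/6.6835 = -0.1834.
x_2 = (-0.3940 + 1.5378·(-0.1834))/5.4266 = -0.1246.
x_1 = (5.1995 + 0.7428·(-0.1246) − 2.2283·(-0.1834))/5.3852 = 1.0242.

x = (1.0242, -0.1246, -0.1834)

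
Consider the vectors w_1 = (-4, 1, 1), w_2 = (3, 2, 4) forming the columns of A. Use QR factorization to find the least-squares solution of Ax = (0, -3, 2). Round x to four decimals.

q_1 = w_1/‖w_1‖ = (-4, 1, 1)/4.2426 = (-0.9428, 0.2357, 0.2357).
r_{12} = q_1·w_2 = -1.4142.
u_2 = w_2 + 1.4142·q_1 = (1.6667, 2.3333, 4.3333).
‖u_2‖ = 5.1962, so q_2 = (0.3208, 0.4491, 0.8340).
Qᵀb = (-0.2357, 0.3208).
Back-substitute: x_2 = 0.3208/5.1962 = 0.0617.
x_1 = (-0.2357 + 1.4142·0.0617)/4.2426 = -0.0350.

x = (-0.0350, 0.0617)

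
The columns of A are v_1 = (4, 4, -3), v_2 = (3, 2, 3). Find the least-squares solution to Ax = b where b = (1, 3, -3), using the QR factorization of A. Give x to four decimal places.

v_1 = (4, 4, -3); ‖v_1‖ = 6.4031, so e_1 = (0.6247, 0.6247, -0.4685).
e_1·v_2 = 0.6247·3 + 0.6247·2 + (-0.4685)·3 = 1.7179.
u_2 = v_2 − 1.7179·e_1 = (1.9268, 0.9268, 3.8049).
‖u_2‖ = 4.3645, so e_2 = (0.4415, 0.2124, 0.8718).
Qᵀb = (3.9043, -1.5368).
Back-substitute: x_2 = -1.5368/4.3645 = -0.3521.
x_1 = (3.9043 − 1.7179·(-0.3521))/6.4031 = 0.7042.

x = (0.7042, -0.3521)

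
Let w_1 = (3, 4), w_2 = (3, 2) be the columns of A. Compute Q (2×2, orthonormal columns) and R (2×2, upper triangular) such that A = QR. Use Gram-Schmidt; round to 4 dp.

Q = [[0.6000, 0.8000], [0.8000, -0.6000]], R = [[5.0000, 3.4000], [0.0000, 1.2000]]

w_1 = (3, 4); ‖w_1‖ = 5.0000, so e_1 = (0.6000, 0.8000).
e_1·w_2 = 0.6000·3 + 0.8000·2 = 3.4000.
u_2 = w_2 − 3.4000·e_1 = (0.9600, -0.7200).
‖u_2‖ = 1.2000, so e_2 = (0.8000, -0.6000).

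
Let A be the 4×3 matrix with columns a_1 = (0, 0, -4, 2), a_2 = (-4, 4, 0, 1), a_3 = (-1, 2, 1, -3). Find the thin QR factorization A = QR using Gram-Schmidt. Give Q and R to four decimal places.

Q = [[0.0000, -0.6984, 0.0833], [0.0000, 0.6984, 0.2960], [-0.8944, 0.0698, -0.4255], [0.4472, 0.1397, -0.8511]], R = [[4.4721, 0.4472, -2.2361], [0.0000, 5.7271, 1.7461], [0.0000, 0.0000, 2.6365]]

q_1 = a_1/‖a_1‖ = (0, 0, -4, 2)/4.4721 = (0.0000, 0.0000, -0.8944, 0.4472).
r_{12} = q_1·a_2 = 0.4472.
u_2 = a_2 − 0.4472·q_1 = (-4.0000, 4.0000, 0.4000, 0.8000).
‖u_2‖ = 5.7271, so q_2 = (-0.6984, 0.6984, 0.0698, 0.1397).
r_{13} = q_1·a_3 = -2.2361; r_{23} = q_2·a_3 = 1.7461.
u_3 = a_3 + 2.2361·q_1 − 1.7461·q_2 = (0.2195, 0.7805, -1.1220, -2.2439).
‖u_3‖ = 2.6365, so q_3 = (0.0833, 0.2960, -0.4255, -0.8511).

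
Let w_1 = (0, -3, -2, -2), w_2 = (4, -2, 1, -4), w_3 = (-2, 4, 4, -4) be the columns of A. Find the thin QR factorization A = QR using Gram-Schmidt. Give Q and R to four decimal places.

e_1 = w_1/‖w_1‖ = (0, -3, -2, -2)/4.1231 = (0.0000, -0.7276, -0.4851, -0.4851).
r_{12} = e_1·w_2 = 2.9104.
u_2 = w_2 − 2.9104·e_1 = (4.0000, 0.1176, 2.4118, -2.5882).
‖u_2‖ = 5.3413, so e_2 = (0.7489, 0.0220, 0.4515, -0.4846).
r_{13} = e_1·w_3 = -2.9104; r_{23} = e_2·w_3 = 2.3348.
u_3 = w_3 + 2.9104·e_1 − 2.3348·e_2 = (-3.7485, 1.8309, 1.5340, -4.2804).
‖u_3‖ = 6.1708, so e_3 = (-0.6075, 0.2967, 0.2486, -0.6937).

Q = [[0.0000, 0.7489, -0.6075], [-0.7276, 0.0220, 0.2967], [-0.4851, 0.4515, 0.2486], [-0.4851, -0.4846, -0.6937]], R = [[4.1231, 2.9104, -2.9104], [0.0000, 5.3413, 2.3348], [0.0000, 0.0000, 6.1708]]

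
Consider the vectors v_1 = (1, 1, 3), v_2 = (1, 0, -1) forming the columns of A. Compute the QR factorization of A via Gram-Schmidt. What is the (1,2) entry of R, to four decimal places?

q_1 = v_1/‖v_1‖ = (1, 1, 3)/3.3166 = (0.3015, 0.3015, 0.9045).
r_{12} = q_1·v_2 = -0.6030.

r_{12} = -0.6030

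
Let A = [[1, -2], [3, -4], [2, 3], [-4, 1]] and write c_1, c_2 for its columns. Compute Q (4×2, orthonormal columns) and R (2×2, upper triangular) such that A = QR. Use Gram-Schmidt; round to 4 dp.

e_1 = c_1/‖c_1‖ = (1, 3, 2, -4)/5.4772 = (0.1826, 0.5477, 0.3651, -0.7303).
r_{12} = e_1·c_2 = -2.1909.
u_2 = c_2 + 2.1909·e_1 = (-1.6000, -2.8000, 3.8000, -0.6000).
‖u_2‖ = 5.0200, so e_2 = (-0.3187, -0.5578, 0.7570, -0.1195).

Q = [[0.1826, -0.3187], [0.5477, -0.5578], [0.3651, 0.7570], [-0.7303, -0.1195]], R = [[5.4772, -2.1909], [0.0000, 5.0200]]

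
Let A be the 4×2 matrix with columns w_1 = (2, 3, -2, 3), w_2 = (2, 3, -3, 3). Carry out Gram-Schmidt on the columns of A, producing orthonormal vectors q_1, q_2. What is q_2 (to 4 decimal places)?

q_2 = (-0.1672, -0.2509, -0.9199, -0.2509)

q_1 = w_1/‖w_1‖ = (2, 3, -2, 3)/5.0990 = (0.3922, 0.5883, -0.3922, 0.5883).
r_{12} = q_1·w_2 = 5.4913.
u_2 = w_2 − 5.4913·q_1 = (-0.1538, -0.2308, -0.8462, -0.2308).
‖u_2‖ = 0.9199, so q_2 = (-0.1672, -0.2509, -0.9199, -0.2509).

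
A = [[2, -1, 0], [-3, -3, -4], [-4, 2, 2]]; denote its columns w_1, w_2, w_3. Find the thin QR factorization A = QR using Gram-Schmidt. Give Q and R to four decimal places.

w_1 = (2, -3, -4); ‖w_1‖ = 5.3852, so q_1 = (0.3714, -0.5571, -0.7428).
q_1·w_2 = 0.3714·(-1) + (-0.5571)·(-3) + (-0.7428)·2 = -0.1857.
u_2 = w_2 + 0.1857·q_1 = (-0.9310, -3.1034, 1.8621).
‖u_2‖ = 3.7370, so q_2 = (-0.2491, -0.8305, 0.4983).
q_1·w_3 = 0.3714·0 + (-0.5571)·(-4) + (-0.7428)·2 = 0.7428; q_2·w_3 = (-0.2491)·0 + (-0.8305)·(-4) + 0.4983·2 = 4.3184.
u_3 = w_3 − 0.7428·q_1 − 4.3184·q_2 = (0.8000, 0.0000, 0.4000).
‖u_3‖ = 0.8944, so q_3 = (0.8944, 0.0000, 0.4472).

Q = [[0.3714, -0.2491, 0.8944], [-0.5571, -0.8305, 0.0000], [-0.7428, 0.4983, 0.4472]], R = [[5.3852, -0.1857, 0.7428], [0.0000, 3.7370, 4.3184], [0.0000, 0.0000, 0.8944]]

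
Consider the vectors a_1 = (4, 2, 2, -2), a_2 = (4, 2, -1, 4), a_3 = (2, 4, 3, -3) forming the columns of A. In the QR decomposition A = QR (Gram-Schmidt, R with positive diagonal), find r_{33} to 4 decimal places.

e_1 = a_1/‖a_1‖ = (4, 2, 2, -2)/5.2915 = (0.7559, 0.3780, 0.3780, -0.3780).
r_{12} = e_1·a_2 = 1.8898.
u_2 = a_2 − 1.8898·e_1 = (2.5714, 1.2857, -1.7143, 4.7143).
‖u_2‖ = 5.7817, so e_2 = (0.4447, 0.2224, -0.2965, 0.8154).
r_{13} = e_1·a_3 = 5.2915; r_{23} = e_2·a_3 = -1.5566.
u_3 = a_3 − 5.2915·e_1 + 1.5566·e_2 = (-1.3077, 2.3462, 0.5385, 0.2692).
r_{33} = ‖u_3‖ = 2.7526.

r_{33} = 2.7526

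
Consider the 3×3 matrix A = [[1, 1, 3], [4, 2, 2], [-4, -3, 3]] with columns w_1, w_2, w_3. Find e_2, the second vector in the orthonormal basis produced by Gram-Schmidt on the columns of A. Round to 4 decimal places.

e_2 = (0.4558, -0.6838, -0.5698)

w_1 = (1, 4, -4); ‖w_1‖ = 5.7446, so e_1 = (0.1741, 0.6963, -0.6963).
e_1·w_2 = 0.1741·1 + 0.6963·2 + (-0.6963)·(-3) = 3.6556.
u_2 = w_2 − 3.6556·e_1 = (0.3636, -0.5455, -0.4545).
‖u_2‖ = 0.7977, so e_2 = (0.4558, -0.6838, -0.5698).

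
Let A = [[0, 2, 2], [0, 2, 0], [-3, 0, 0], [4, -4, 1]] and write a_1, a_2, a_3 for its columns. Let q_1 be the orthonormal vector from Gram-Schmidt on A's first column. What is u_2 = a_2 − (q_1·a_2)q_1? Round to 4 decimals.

u_2 = (2.0000, 2.0000, -1.9200, -1.4400)

q_1 = a_1/‖a_1‖ = (0, 0, -3, 4)/5.0000 = (0.0000, 0.0000, -0.6000, 0.8000).
r_{12} = q_1·a_2 = -3.2000.
u_2 = a_2 + 3.2000·q_1 = (2.0000, 2.0000, -1.9200, -1.4400).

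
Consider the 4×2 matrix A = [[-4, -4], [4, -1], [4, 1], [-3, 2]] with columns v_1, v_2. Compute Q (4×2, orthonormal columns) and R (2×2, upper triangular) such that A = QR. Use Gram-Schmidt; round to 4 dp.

v_1 = (-4, 4, 4, -3); ‖v_1‖ = 7.5498, so e_1 = (-0.5298, 0.5298, 0.5298, -0.3974).
e_1·v_2 = (-0.5298)·(-4) + 0.5298·(-1) + 0.5298·1 + (-0.3974)·2 = 1.3245.
u_2 = v_2 − 1.3245·e_1 = (-3.2982, -1.7018, 0.2982, 2.5263).
‖u_2‖ = 4.4995, so e_2 = (-0.7330, -0.3782, 0.0663, 0.5615).

Q = [[-0.5298, -0.7330], [0.5298, -0.3782], [0.5298, 0.0663], [-0.3974, 0.5615]], R = [[7.5498, 1.3245], [0.0000, 4.4995]]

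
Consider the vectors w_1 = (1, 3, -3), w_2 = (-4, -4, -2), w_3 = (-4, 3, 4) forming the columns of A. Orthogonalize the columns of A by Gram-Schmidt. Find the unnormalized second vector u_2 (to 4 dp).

u_2 = (-3.4737, -2.4211, -3.5789)

w_1 = (1, 3, -3); ‖w_1‖ = 4.3589, so e_1 = (0.2294, 0.6882, -0.6882).
e_1·w_2 = 0.2294·(-4) + 0.6882·(-4) + (-0.6882)·(-2) = -2.2942.
u_2 = w_2 + 2.2942·e_1 = (-3.4737, -2.4211, -3.5789).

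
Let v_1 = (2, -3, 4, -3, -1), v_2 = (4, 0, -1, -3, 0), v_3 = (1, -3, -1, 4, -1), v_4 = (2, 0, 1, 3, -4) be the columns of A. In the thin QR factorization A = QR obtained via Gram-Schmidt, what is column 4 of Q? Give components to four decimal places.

v_1 = (2, -3, 4, -3, -1); ‖v_1‖ = 6.2450, so q_1 = (0.3203, -0.4804, 0.6405, -0.4804, -0.1601).
q_1·v_2 = 0.3203·4 + (-0.4804)·0 + 0.6405·(-1) + (-0.4804)·(-3) + (-0.1601)·0 = 2.0817.
u_2 = v_2 − 2.0817·q_1 = (3.3333, 1.0000, -2.3333, -2.0000, 0.3333).
‖u_2‖ = 4.6547, so q_2 = (0.7161, 0.2148, -0.5013, -0.4297, 0.0716).
q_1·v_3 = 0.3203·1 + (-0.4804)·(-3) + 0.6405·(-1) + (-0.4804)·4 + (-0.1601)·(-1) = -0.6405; q_2·v_3 = 0.7161·1 + 0.2148·(-3) + (-0.5013)·(-1) + (-0.4297)·4 + 0.0716·(-1) = -1.2174.
u_3 = v_3 + 0.6405·q_1 + 1.2174·q_2 = (2.0769, -3.0462, -1.2000, 3.1692, -1.0154).
‖u_3‖ = 5.1096, so q_3 = (0.4065, -0.5962, -0.2349, 0.6203, -0.1987).
q_1·v_4 = 0.3203·2 + (-0.4804)·0 + 0.6405·1 + (-0.4804)·3 + (-0.1601)·(-4) = 0.4804; q_2·v_4 = 0.7161·2 + 0.2148·0 + (-0.5013)·1 + (-0.4297)·3 + 0.0716·(-4) = -0.6445; q_3·v_4 = 0.4065·2 + (-0.5962)·0 + (-0.2349)·1 + 0.6203·3 + (-0.1987)·(-4) = 3.2338.
u_4 = v_4 − 0.4804·q_1 + 0.6445·q_2 − 3.2338·q_3 = (0.9932, 2.2971, 1.1287, 0.9481, -3.2343).
‖u_4‖ = 4.3470, so q_4 = (0.2285, 0.5284, 0.2596, 0.2181, -0.7440).

q_4 = (0.2285, 0.5284, 0.2596, 0.2181, -0.7440)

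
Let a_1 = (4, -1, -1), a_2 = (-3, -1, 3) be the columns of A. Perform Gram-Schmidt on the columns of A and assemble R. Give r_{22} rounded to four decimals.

r_{22} = 2.8480

a_1 = (4, -1, -1); ‖a_1‖ = 4.2426, so q_1 = (0.9428, -0.2357, -0.2357).
q_1·a_2 = 0.9428·(-3) + (-0.2357)·(-1) + (-0.2357)·3 = -3.2998.
u_2 = a_2 + 3.2998·q_1 = (0.1111, -1.7778, 2.2222).
r_{22} = ‖u_2‖ = 2.8480.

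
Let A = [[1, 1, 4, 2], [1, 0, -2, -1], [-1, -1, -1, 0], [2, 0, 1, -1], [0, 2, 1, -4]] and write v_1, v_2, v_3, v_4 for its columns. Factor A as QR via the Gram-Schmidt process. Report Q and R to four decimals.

q_1 = v_1/‖v_1‖ = (1, 1, -1, 2, 0)/2.6458 = (0.3780, 0.3780, -0.3780, 0.7559, 0.0000).
r_{12} = q_1·v_2 = 0.7559.
u_2 = v_2 − 0.7559·q_1 = (0.7143, -0.2857, -0.7143, -0.5714, 2.0000).
‖u_2‖ = 2.3299, so q_2 = (0.3066, -0.1226, -0.3066, -0.2453, 0.8584).
r_{13} = q_1·v_3 = 1.8898; r_{23} = q_2·v_3 = 2.3912.
u_3 = v_3 − 1.8898·q_1 − 2.3912·q_2 = (2.5526, -2.4211, 0.4474, 0.1579, -1.0526).
‖u_3‖ = 3.7028, so q_3 = (0.6894, -0.6538, 0.1208, 0.0426, -0.2843).
r_{14} = q_1·v_4 = -0.3780; r_{24} = q_2·v_4 = -2.4526; r_{34} = q_3·v_4 = 3.1271.
u_4 = v_4 + 0.3780·q_1 + 2.4526·q_2 − 3.1271·q_3 = (0.7390, 0.8868, -1.2726, -1.4491, -1.0058).
‖u_4‖ = 2.4624, so q_4 = (0.3001, 0.3601, -0.5168, -0.5885, -0.4084).

Q = [[0.3780, 0.3066, 0.6894, 0.3001], [0.3780, -0.1226, -0.6538, 0.3601], [-0.3780, -0.3066, 0.1208, -0.5168], [0.7559, -0.2453, 0.0426, -0.5885], [0.0000, 0.8584, -0.2843, -0.4084]], R = [[2.6458, 0.7559, 1.8898, -0.3780], [0.0000, 2.3299, 2.3912, -2.4526], [0.0000, 0.0000, 3.7028, 3.1271], [0.0000, 0.0000, 0.0000, 2.4624]]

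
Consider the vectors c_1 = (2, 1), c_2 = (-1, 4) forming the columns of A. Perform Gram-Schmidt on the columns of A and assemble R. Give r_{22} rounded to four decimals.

c_1 = (2, 1); ‖c_1‖ = 2.2361, so e_1 = (0.8944, 0.4472).
e_1·c_2 = 0.8944·(-1) + 0.4472·4 = 0.8944.
u_2 = c_2 − 0.8944·e_1 = (-1.8000, 3.6000).
r_{22} = ‖u_2‖ = 4.0249.

r_{22} = 4.0249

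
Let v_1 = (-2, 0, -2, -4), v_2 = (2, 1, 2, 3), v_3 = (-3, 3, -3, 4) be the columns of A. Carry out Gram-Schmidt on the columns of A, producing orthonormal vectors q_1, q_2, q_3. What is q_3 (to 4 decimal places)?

q_1 = v_1/‖v_1‖ = (-2, 0, -2, -4)/4.8990 = (-0.4082, 0.0000, -0.4082, -0.8165).
r_{12} = q_1·v_2 = -4.0825.
u_2 = v_2 + 4.0825·q_1 = (0.3333, 1.0000, 0.3333, -0.3333).
‖u_2‖ = 1.1547, so q_2 = (0.2887, 0.8660, 0.2887, -0.2887).
r_{13} = q_1·v_3 = -0.8165; r_{23} = q_2·v_3 = -0.2887.
u_3 = v_3 + 0.8165·q_1 + 0.2887·q_2 = (-3.2500, 3.2500, -3.2500, 3.2500).
‖u_3‖ = 6.5000, so q_3 = (-0.5000, 0.5000, -0.5000, 0.5000).

q_3 = (-0.5000, 0.5000, -0.5000, 0.5000)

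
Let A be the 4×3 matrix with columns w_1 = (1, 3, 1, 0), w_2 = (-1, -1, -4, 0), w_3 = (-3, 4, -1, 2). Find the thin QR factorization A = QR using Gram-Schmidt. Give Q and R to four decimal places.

q_1 = w_1/‖w_1‖ = (1, 3, 1, 0)/3.3166 = (0.3015, 0.9045, 0.3015, 0.0000).
r_{12} = q_1·w_2 = -2.4121.
u_2 = w_2 + 2.4121·q_1 = (-0.2727, 1.1818, -3.2727, 0.0000).
‖u_2‖ = 3.4902, so q_2 = (-0.0781, 0.3386, -0.9377, 0.0000).
r_{13} = q_1·w_3 = 2.4121; r_{23} = q_2·w_3 = 2.5265.
u_3 = w_3 − 2.4121·q_1 − 2.5265·q_2 = (-3.5299, 0.9627, 0.6418, 2.0000).
‖u_3‖ = 4.2188, so q_3 = (-0.8367, 0.2282, 0.1521, 0.4741).

Q = [[0.3015, -0.0781, -0.8367], [0.9045, 0.3386, 0.2282], [0.3015, -0.9377, 0.1521], [0.0000, 0.0000, 0.4741]], R = [[3.3166, -2.4121, 2.4121], [0.0000, 3.4902, 2.5265], [0.0000, 0.0000, 4.2188]]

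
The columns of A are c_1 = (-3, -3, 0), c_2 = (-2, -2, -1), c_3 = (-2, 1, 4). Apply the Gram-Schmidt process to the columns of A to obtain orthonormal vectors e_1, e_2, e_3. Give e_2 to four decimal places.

e_2 = (0.0000, 0.0000, -1.0000)

c_1 = (-3, -3, 0); ‖c_1‖ = 4.2426, so e_1 = (-0.7071, -0.7071, 0.0000).
e_1·c_2 = (-0.7071)·(-2) + (-0.7071)·(-2) + 0.0000·(-1) = 2.8284.
u_2 = c_2 − 2.8284·e_1 = (0.0000, 0.0000, -1.0000).
‖u_2‖ = 1.0000, so e_2 = (0.0000, 0.0000, -1.0000).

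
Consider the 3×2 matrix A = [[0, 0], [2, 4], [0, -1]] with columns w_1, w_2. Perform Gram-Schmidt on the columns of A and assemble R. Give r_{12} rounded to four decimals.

r_{12} = 4.0000

q_1 = w_1/‖w_1‖ = (0, 2, 0)/2.0000 = (0.0000, 1.0000, 0.0000).
r_{12} = q_1·w_2 = 4.0000.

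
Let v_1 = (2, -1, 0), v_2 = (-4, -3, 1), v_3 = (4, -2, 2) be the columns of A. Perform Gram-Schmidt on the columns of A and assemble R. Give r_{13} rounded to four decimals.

r_{13} = 4.4721

v_1 = (2, -1, 0); ‖v_1‖ = 2.2361, so e_1 = (0.8944, -0.4472, 0.0000).
r_{13} = e_1·v_3 = 4.4721.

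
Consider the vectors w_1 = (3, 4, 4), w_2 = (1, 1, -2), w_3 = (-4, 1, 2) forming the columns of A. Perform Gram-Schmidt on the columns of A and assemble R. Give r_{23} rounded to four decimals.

r_{23} = -2.8636

e_1 = w_1/‖w_1‖ = (3, 4, 4)/6.4031 = (0.4685, 0.6247, 0.6247).
r_{12} = e_1·w_2 = -0.1562.
u_2 = w_2 + 0.1562·e_1 = (1.0732, 1.0976, -1.9024).
‖u_2‖ = 2.4445, so e_2 = (0.4390, 0.4490, -0.7783).
r_{23} = e_2·w_3 = -2.8636.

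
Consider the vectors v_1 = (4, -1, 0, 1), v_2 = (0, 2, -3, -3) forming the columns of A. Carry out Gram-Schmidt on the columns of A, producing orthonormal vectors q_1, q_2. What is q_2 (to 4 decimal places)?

q_2 = (0.2447, 0.3793, -0.6608, -0.5996)

q_1 = v_1/‖v_1‖ = (4, -1, 0, 1)/4.2426 = (0.9428, -0.2357, 0.0000, 0.2357).
r_{12} = q_1·v_2 = -1.1785.
u_2 = v_2 + 1.1785·q_1 = (1.1111, 1.7222, -3.0000, -2.7222).
‖u_2‖ = 4.5399, so q_2 = (0.2447, 0.3793, -0.6608, -0.5996).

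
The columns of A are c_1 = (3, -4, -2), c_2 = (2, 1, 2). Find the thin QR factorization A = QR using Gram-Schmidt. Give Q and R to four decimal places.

Q = [[0.5571, 0.7413], [-0.7428, 0.2433], [-0.3714, 0.6255]], R = [[5.3852, -0.3714], [0.0000, 2.9769]]

c_1 = (3, -4, -2); ‖c_1‖ = 5.3852, so e_1 = (0.5571, -0.7428, -0.3714).
e_1·c_2 = 0.5571·2 + (-0.7428)·1 + (-0.3714)·2 = -0.3714.
u_2 = c_2 + 0.3714·e_1 = (2.2069, 0.7241, 1.8621).
‖u_2‖ = 2.9769, so e_2 = (0.7413, 0.2433, 0.6255).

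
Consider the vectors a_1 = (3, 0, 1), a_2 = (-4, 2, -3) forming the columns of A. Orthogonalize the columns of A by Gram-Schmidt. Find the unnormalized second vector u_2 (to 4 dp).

e_1 = a_1/‖a_1‖ = (3, 0, 1)/3.1623 = (0.9487, 0.0000, 0.3162).
r_{12} = e_1·a_2 = -4.7434.
u_2 = a_2 + 4.7434·e_1 = (0.5000, 2.0000, -1.5000).

u_2 = (0.5000, 2.0000, -1.5000)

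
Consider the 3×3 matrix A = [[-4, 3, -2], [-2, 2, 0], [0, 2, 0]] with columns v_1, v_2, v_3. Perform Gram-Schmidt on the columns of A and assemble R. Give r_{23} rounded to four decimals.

e_1 = v_1/‖v_1‖ = (-4, -2, 0)/4.4721 = (-0.8944, -0.4472, 0.0000).
r_{12} = e_1·v_2 = -3.5777.
u_2 = v_2 + 3.5777·e_1 = (-0.2000, 0.4000, 2.0000).
‖u_2‖ = 2.0494, so e_2 = (-0.0976, 0.1952, 0.9759).
r_{23} = e_2·v_3 = 0.1952.

r_{23} = 0.1952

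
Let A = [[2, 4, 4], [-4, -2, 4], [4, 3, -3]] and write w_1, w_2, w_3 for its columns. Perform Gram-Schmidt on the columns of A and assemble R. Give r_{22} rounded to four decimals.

q_1 = w_1/‖w_1‖ = (2, -4, 4)/6.0000 = (0.3333, -0.6667, 0.6667).
r_{12} = q_1·w_2 = 4.6667.
u_2 = w_2 − 4.6667·q_1 = (2.4444, 1.1111, -0.1111).
r_{22} = ‖u_2‖ = 2.6874.

r_{22} = 2.6874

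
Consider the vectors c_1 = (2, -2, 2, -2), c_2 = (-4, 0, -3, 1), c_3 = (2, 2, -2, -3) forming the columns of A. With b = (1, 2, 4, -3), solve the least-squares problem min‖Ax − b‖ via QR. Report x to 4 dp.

q_1 = c_1/‖c_1‖ = (2, -2, 2, -2)/4.0000 = (0.5000, -0.5000, 0.5000, -0.5000).
r_{12} = q_1·c_2 = -4.0000.
u_2 = c_2 + 4.0000·q_1 = (-2.0000, -2.0000, -1.0000, -1.0000).
‖u_2‖ = 3.1623, so q_2 = (-0.6325, -0.6325, -0.3162, -0.3162).
r_{13} = q_1·c_3 = 0.5000; r_{23} = q_2·c_3 = -0.9487.
u_3 = c_3 − 0.5000·q_1 + 0.9487·q_2 = (1.1500, 1.6500, -2.5500, -3.0500).
‖u_3‖ = 4.4553, so q_3 = (0.2581, 0.3703, -0.5723, -0.6846).
Qᵀb = (3.0000, -2.2136, 0.7631).
Back-substitute: x_3 = 0.7631/4.4553 = 0.1713.
x_2 = (-2.2136 + 0.9487·0.1713)/3.1623 = -0.6486.
x_1 = (3.0000 + 4.0000·(-0.6486) − 0.5000·0.1713)/4.0000 = 0.0800.

x = (0.0800, -0.6486, 0.1713)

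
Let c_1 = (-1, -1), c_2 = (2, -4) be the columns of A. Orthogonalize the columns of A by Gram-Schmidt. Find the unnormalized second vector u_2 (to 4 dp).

u_2 = (3.0000, -3.0000)

q_1 = c_1/‖c_1‖ = (-1, -1)/1.4142 = (-0.7071, -0.7071).
r_{12} = q_1·c_2 = 1.4142.
u_2 = c_2 − 1.4142·q_1 = (3.0000, -3.0000).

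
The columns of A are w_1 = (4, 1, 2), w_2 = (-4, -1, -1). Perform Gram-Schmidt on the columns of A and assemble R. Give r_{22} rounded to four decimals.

q_1 = w_1/‖w_1‖ = (4, 1, 2)/4.5826 = (0.8729, 0.2182, 0.4364).
r_{12} = q_1·w_2 = -4.1461.
u_2 = w_2 + 4.1461·q_1 = (-0.3810, -0.0952, 0.8095).
r_{22} = ‖u_2‖ = 0.8997.

r_{22} = 0.8997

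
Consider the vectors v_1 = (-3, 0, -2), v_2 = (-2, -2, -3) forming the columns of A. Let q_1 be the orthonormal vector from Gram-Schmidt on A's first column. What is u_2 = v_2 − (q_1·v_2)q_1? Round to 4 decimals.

u_2 = (0.7692, -2.0000, -1.1538)

v_1 = (-3, 0, -2); ‖v_1‖ = 3.6056, so q_1 = (-0.8321, 0.0000, -0.5547).
q_1·v_2 = (-0.8321)·(-2) + 0.0000·(-2) + (-0.5547)·(-3) = 3.3282.
u_2 = v_2 − 3.3282·q_1 = (0.7692, -2.0000, -1.1538).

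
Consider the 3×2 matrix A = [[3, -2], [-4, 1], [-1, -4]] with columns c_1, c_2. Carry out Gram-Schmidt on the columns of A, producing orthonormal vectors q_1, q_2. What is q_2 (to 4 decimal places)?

q_2 = (-0.2953, 0.0174, -0.9553)

c_1 = (3, -4, -1); ‖c_1‖ = 5.0990, so q_1 = (0.5883, -0.7845, -0.1961).
q_1·c_2 = 0.5883·(-2) + (-0.7845)·1 + (-0.1961)·(-4) = -1.1767.
u_2 = c_2 + 1.1767·q_1 = (-1.3077, 0.0769, -4.2308).
‖u_2‖ = 4.4289, so q_2 = (-0.2953, 0.0174, -0.9553).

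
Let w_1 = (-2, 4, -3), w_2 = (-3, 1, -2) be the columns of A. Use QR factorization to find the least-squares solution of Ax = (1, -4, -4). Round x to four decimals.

x = (-0.6667, 0.8333)

w_1 = (-2, 4, -3); ‖w_1‖ = 5.3852, so q_1 = (-0.3714, 0.7428, -0.5571).
q_1·w_2 = (-0.3714)·(-3) + 0.7428·1 + (-0.5571)·(-2) = 2.9711.
u_2 = w_2 − 2.9711·q_1 = (-1.8966, -1.2069, -0.3448).
‖u_2‖ = 2.2743, so q_2 = (-0.8339, -0.5307, -0.1516).
Qᵀb = (-1.1142, 1.8952).
Back-substitute: x_2 = 1.8952/2.2743 = 0.8333.
x_1 = (-1.1142 − 2.9711·0.8333)/5.3852 = -0.6667.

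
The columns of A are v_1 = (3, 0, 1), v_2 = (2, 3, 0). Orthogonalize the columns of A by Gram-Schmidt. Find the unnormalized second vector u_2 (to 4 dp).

u_2 = (0.2000, 3.0000, -0.6000)

v_1 = (3, 0, 1); ‖v_1‖ = 3.1623, so q_1 = (0.9487, 0.0000, 0.3162).
q_1·v_2 = 0.9487·2 + 0.0000·3 + 0.3162·0 = 1.8974.
u_2 = v_2 − 1.8974·q_1 = (0.2000, 3.0000, -0.6000).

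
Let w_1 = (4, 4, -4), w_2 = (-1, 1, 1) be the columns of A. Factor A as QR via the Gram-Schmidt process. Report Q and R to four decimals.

Q = [[0.5774, -0.4082], [0.5774, 0.8165], [-0.5774, 0.4082]], R = [[6.9282, -0.5774], [0.0000, 1.6330]]

w_1 = (4, 4, -4); ‖w_1‖ = 6.9282, so e_1 = (0.5774, 0.5774, -0.5774).
e_1·w_2 = 0.5774·(-1) + 0.5774·1 + (-0.5774)·1 = -0.5774.
u_2 = w_2 + 0.5774·e_1 = (-0.6667, 1.3333, 0.6667).
‖u_2‖ = 1.6330, so e_2 = (-0.4082, 0.8165, 0.4082).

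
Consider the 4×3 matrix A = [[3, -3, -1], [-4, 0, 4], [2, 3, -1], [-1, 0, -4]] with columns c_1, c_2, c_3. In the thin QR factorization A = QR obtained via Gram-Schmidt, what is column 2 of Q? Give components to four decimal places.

e_2 = (-0.6418, -0.0951, 0.7606, -0.0238)

c_1 = (3, -4, 2, -1); ‖c_1‖ = 5.4772, so e_1 = (0.5477, -0.7303, 0.3651, -0.1826).
e_1·c_2 = 0.5477·(-3) + (-0.7303)·0 + 0.3651·3 + (-0.1826)·0 = -0.5477.
u_2 = c_2 + 0.5477·e_1 = (-2.7000, -0.4000, 3.2000, -0.1000).
‖u_2‖ = 4.2071, so e_2 = (-0.6418, -0.0951, 0.7606, -0.0238).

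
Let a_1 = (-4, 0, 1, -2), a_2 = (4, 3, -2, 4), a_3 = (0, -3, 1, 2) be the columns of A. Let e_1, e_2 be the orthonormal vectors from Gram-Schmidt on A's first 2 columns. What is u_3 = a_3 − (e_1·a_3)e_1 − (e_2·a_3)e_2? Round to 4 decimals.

a_1 = (-4, 0, 1, -2); ‖a_1‖ = 4.5826, so e_1 = (-0.8729, 0.0000, 0.2182, -0.4364).
e_1·a_2 = (-0.8729)·4 + 0.0000·3 + 0.2182·(-2) + (-0.4364)·4 = -5.6737.
u_2 = a_2 + 5.6737·e_1 = (-0.9524, 3.0000, -0.7619, 1.5238).
‖u_2‖ = 3.5790, so e_2 = (-0.2661, 0.8382, -0.2129, 0.4258).
e_1·a_3 = (-0.8729)·0 + 0.0000·(-3) + 0.2182·1 + (-0.4364)·2 = -0.6547; e_2·a_3 = (-0.2661)·0 + 0.8382·(-3) + (-0.2129)·1 + 0.4258·2 = -1.8760.
u_3 = a_3 + 0.6547·e_1 + 1.8760·e_2 = (-1.0706, -1.4275, 0.7435, 2.5130).

u_3 = (-1.0706, -1.4275, 0.7435, 2.5130)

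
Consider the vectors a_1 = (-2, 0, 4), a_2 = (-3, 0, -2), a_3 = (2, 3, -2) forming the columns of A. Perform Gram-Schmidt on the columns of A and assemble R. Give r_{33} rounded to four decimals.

a_1 = (-2, 0, 4); ‖a_1‖ = 4.4721, so e_1 = (-0.4472, 0.0000, 0.8944).
e_1·a_2 = (-0.4472)·(-3) + 0.0000·0 + 0.8944·(-2) = -0.4472.
u_2 = a_2 + 0.4472·e_1 = (-3.2000, 0.0000, -1.6000).
‖u_2‖ = 3.5777, so e_2 = (-0.8944, 0.0000, -0.4472).
e_1·a_3 = (-0.4472)·2 + 0.0000·3 + 0.8944·(-2) = -2.6833; e_2·a_3 = (-0.8944)·2 + 0.0000·3 + (-0.4472)·(-2) = -0.8944.
u_3 = a_3 + 2.6833·e_1 + 0.8944·e_2 = (0.0000, 3.0000, 0.0000).
r_{33} = ‖u_3‖ = 3.0000.

r_{33} = 3.0000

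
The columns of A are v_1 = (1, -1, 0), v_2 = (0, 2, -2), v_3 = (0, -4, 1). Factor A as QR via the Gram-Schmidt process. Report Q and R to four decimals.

Q = [[0.7071, 0.4082, -0.5774], [-0.7071, 0.4082, -0.5774], [0.0000, -0.8165, -0.5774]], R = [[1.4142, -1.4142, 2.8284], [0.0000, 2.4495, -2.4495], [0.0000, 0.0000, 1.7321]]

q_1 = v_1/‖v_1‖ = (1, -1, 0)/1.4142 = (0.7071, -0.7071, 0.0000).
r_{12} = q_1·v_2 = -1.4142.
u_2 = v_2 + 1.4142·q_1 = (1.0000, 1.0000, -2.0000).
‖u_2‖ = 2.4495, so q_2 = (0.4082, 0.4082, -0.8165).
r_{13} = q_1·v_3 = 2.8284; r_{23} = q_2·v_3 = -2.4495.
u_3 = v_3 − 2.8284·q_1 + 2.4495·q_2 = (-1.0000, -1.0000, -1.0000).
‖u_3‖ = 1.7321, so q_3 = (-0.5774, -0.5774, -0.5774).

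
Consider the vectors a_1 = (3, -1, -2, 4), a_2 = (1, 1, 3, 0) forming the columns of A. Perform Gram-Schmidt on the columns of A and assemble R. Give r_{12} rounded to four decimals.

e_1 = a_1/‖a_1‖ = (3, -1, -2, 4)/5.4772 = (0.5477, -0.1826, -0.3651, 0.7303).
r_{12} = e_1·a_2 = -0.7303.

r_{12} = -0.7303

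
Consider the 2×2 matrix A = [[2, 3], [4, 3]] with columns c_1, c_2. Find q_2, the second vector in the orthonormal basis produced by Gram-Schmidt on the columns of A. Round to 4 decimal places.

q_2 = (0.8944, -0.4472)

q_1 = c_1/‖c_1‖ = (2, 4)/4.4721 = (0.4472, 0.8944).
r_{12} = q_1·c_2 = 4.0249.
u_2 = c_2 − 4.0249·q_1 = (1.2000, -0.6000).
‖u_2‖ = 1.3416, so q_2 = (0.8944, -0.4472).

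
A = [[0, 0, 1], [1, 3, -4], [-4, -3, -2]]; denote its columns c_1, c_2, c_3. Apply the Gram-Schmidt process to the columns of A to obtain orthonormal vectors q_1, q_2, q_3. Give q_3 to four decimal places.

c_1 = (0, 1, -4); ‖c_1‖ = 4.1231, so q_1 = (0.0000, 0.2425, -0.9701).
q_1·c_2 = 0.0000·0 + 0.2425·3 + (-0.9701)·(-3) = 3.6380.
u_2 = c_2 − 3.6380·q_1 = (0.0000, 2.1176, 0.5294).
‖u_2‖ = 2.1828, so q_2 = (0.0000, 0.9701, 0.2425).
q_1·c_3 = 0.0000·1 + 0.2425·(-4) + (-0.9701)·(-2) = 0.9701; q_2·c_3 = 0.0000·1 + 0.9701·(-4) + 0.2425·(-2) = -4.3656.
u_3 = c_3 − 0.9701·q_1 + 4.3656·q_2 = (1.0000, 0.0000, 0.0000).
‖u_3‖ = 1.0000, so q_3 = (1.0000, 0.0000, 0.0000).

q_3 = (1.0000, 0.0000, 0.0000)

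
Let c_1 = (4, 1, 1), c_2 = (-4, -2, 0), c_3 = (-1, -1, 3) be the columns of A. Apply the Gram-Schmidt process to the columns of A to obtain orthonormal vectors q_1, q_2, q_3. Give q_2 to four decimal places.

c_1 = (4, 1, 1); ‖c_1‖ = 4.2426, so q_1 = (0.9428, 0.2357, 0.2357).
q_1·c_2 = 0.9428·(-4) + 0.2357·(-2) + 0.2357·0 = -4.2426.
u_2 = c_2 + 4.2426·q_1 = (0.0000, -1.0000, 1.0000).
‖u_2‖ = 1.4142, so q_2 = (0.0000, -0.7071, 0.7071).

q_2 = (0.0000, -0.7071, 0.7071)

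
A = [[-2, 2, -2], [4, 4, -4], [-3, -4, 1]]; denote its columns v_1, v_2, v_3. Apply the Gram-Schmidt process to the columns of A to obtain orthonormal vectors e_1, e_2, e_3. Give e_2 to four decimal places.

e_2 = (0.9099, 0.1717, -0.3777)

v_1 = (-2, 4, -3); ‖v_1‖ = 5.3852, so e_1 = (-0.3714, 0.7428, -0.5571).
e_1·v_2 = (-0.3714)·2 + 0.7428·4 + (-0.5571)·(-4) = 4.4567.
u_2 = v_2 − 4.4567·e_1 = (3.6552, 0.6897, -1.5172).
‖u_2‖ = 4.0172, so e_2 = (0.9099, 0.1717, -0.3777).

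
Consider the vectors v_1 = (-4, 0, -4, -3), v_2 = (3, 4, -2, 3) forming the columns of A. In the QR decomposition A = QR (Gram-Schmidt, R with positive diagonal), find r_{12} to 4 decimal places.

q_1 = v_1/‖v_1‖ = (-4, 0, -4, -3)/6.4031 = (-0.6247, 0.0000, -0.6247, -0.4685).
r_{12} = q_1·v_2 = -2.0303.

r_{12} = -2.0303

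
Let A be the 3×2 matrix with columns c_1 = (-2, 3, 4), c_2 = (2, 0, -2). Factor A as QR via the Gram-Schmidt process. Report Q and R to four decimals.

Q = [[-0.3714, 0.6730], [0.5571, 0.7126], [0.7428, -0.1980]], R = [[5.3852, -2.2283], [0.0000, 1.7420]]

c_1 = (-2, 3, 4); ‖c_1‖ = 5.3852, so e_1 = (-0.3714, 0.5571, 0.7428).
e_1·c_2 = (-0.3714)·2 + 0.5571·0 + 0.7428·(-2) = -2.2283.
u_2 = c_2 + 2.2283·e_1 = (1.1724, 1.2414, -0.3448).
‖u_2‖ = 1.7420, so e_2 = (0.6730, 0.7126, -0.1980).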